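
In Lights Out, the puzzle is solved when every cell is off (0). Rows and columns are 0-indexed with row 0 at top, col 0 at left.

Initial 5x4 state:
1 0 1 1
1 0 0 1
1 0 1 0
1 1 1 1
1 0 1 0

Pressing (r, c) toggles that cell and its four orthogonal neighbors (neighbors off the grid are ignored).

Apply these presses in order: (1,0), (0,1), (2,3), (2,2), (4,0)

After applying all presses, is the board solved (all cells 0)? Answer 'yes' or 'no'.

Answer: no

Derivation:
After press 1 at (1,0):
0 0 1 1
0 1 0 1
0 0 1 0
1 1 1 1
1 0 1 0

After press 2 at (0,1):
1 1 0 1
0 0 0 1
0 0 1 0
1 1 1 1
1 0 1 0

After press 3 at (2,3):
1 1 0 1
0 0 0 0
0 0 0 1
1 1 1 0
1 0 1 0

After press 4 at (2,2):
1 1 0 1
0 0 1 0
0 1 1 0
1 1 0 0
1 0 1 0

After press 5 at (4,0):
1 1 0 1
0 0 1 0
0 1 1 0
0 1 0 0
0 1 1 0

Lights still on: 9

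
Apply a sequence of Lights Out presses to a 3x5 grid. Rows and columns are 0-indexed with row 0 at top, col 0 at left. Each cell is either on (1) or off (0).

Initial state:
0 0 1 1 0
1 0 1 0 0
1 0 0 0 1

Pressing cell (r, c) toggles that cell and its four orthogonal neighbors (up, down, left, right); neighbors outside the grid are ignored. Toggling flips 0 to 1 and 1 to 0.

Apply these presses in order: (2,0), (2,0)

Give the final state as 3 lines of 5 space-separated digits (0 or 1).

Answer: 0 0 1 1 0
1 0 1 0 0
1 0 0 0 1

Derivation:
After press 1 at (2,0):
0 0 1 1 0
0 0 1 0 0
0 1 0 0 1

After press 2 at (2,0):
0 0 1 1 0
1 0 1 0 0
1 0 0 0 1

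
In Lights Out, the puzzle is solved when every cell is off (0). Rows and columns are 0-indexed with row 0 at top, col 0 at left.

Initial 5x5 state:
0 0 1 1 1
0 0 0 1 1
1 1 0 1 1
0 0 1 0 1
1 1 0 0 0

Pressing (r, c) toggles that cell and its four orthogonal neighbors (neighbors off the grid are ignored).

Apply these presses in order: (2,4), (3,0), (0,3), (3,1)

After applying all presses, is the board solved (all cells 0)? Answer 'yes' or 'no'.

Answer: yes

Derivation:
After press 1 at (2,4):
0 0 1 1 1
0 0 0 1 0
1 1 0 0 0
0 0 1 0 0
1 1 0 0 0

After press 2 at (3,0):
0 0 1 1 1
0 0 0 1 0
0 1 0 0 0
1 1 1 0 0
0 1 0 0 0

After press 3 at (0,3):
0 0 0 0 0
0 0 0 0 0
0 1 0 0 0
1 1 1 0 0
0 1 0 0 0

After press 4 at (3,1):
0 0 0 0 0
0 0 0 0 0
0 0 0 0 0
0 0 0 0 0
0 0 0 0 0

Lights still on: 0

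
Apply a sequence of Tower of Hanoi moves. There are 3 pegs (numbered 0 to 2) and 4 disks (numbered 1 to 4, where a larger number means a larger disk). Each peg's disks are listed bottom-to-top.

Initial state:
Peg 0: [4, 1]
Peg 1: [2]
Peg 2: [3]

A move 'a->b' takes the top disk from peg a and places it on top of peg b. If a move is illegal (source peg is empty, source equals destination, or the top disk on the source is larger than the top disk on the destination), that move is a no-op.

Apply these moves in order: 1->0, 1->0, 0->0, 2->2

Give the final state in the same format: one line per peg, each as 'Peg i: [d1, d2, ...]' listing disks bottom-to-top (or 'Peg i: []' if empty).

After move 1 (1->0):
Peg 0: [4, 1]
Peg 1: [2]
Peg 2: [3]

After move 2 (1->0):
Peg 0: [4, 1]
Peg 1: [2]
Peg 2: [3]

After move 3 (0->0):
Peg 0: [4, 1]
Peg 1: [2]
Peg 2: [3]

After move 4 (2->2):
Peg 0: [4, 1]
Peg 1: [2]
Peg 2: [3]

Answer: Peg 0: [4, 1]
Peg 1: [2]
Peg 2: [3]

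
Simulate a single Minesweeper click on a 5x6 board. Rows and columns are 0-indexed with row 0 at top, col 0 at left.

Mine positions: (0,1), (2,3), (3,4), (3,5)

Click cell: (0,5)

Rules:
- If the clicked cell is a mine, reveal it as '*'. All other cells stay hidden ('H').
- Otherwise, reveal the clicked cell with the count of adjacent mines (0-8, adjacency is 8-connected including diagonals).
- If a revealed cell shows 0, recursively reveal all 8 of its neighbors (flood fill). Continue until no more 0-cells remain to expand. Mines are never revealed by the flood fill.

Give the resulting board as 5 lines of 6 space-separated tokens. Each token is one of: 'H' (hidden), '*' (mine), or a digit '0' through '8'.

H H 1 0 0 0
H H 2 1 1 0
H H H H 3 2
H H H H H H
H H H H H H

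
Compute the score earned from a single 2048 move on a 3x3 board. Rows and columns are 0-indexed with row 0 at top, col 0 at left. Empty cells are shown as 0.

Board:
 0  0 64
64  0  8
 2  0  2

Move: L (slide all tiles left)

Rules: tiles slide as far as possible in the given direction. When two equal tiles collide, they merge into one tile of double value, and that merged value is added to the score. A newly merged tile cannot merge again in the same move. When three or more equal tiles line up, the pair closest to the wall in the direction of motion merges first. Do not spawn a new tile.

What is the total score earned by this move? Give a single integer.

Answer: 4

Derivation:
Slide left:
row 0: [0, 0, 64] -> [64, 0, 0]  score +0 (running 0)
row 1: [64, 0, 8] -> [64, 8, 0]  score +0 (running 0)
row 2: [2, 0, 2] -> [4, 0, 0]  score +4 (running 4)
Board after move:
64  0  0
64  8  0
 4  0  0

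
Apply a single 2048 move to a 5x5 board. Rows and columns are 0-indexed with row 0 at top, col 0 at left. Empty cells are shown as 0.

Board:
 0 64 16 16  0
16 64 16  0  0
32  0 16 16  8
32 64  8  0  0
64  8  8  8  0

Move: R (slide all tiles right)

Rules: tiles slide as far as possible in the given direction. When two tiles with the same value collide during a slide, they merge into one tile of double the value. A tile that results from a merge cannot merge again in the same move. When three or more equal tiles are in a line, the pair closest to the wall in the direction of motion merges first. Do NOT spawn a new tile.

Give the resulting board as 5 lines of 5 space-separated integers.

Slide right:
row 0: [0, 64, 16, 16, 0] -> [0, 0, 0, 64, 32]
row 1: [16, 64, 16, 0, 0] -> [0, 0, 16, 64, 16]
row 2: [32, 0, 16, 16, 8] -> [0, 0, 32, 32, 8]
row 3: [32, 64, 8, 0, 0] -> [0, 0, 32, 64, 8]
row 4: [64, 8, 8, 8, 0] -> [0, 0, 64, 8, 16]

Answer:  0  0  0 64 32
 0  0 16 64 16
 0  0 32 32  8
 0  0 32 64  8
 0  0 64  8 16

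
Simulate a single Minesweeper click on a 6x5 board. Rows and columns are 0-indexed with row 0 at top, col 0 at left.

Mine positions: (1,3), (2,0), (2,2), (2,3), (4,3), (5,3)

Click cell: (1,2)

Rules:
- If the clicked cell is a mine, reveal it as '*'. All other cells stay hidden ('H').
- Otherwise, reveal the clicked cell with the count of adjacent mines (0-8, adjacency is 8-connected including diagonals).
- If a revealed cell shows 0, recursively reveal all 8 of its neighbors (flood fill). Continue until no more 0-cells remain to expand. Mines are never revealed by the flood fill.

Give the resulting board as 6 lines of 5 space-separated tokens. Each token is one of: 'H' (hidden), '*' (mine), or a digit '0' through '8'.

H H H H H
H H 3 H H
H H H H H
H H H H H
H H H H H
H H H H H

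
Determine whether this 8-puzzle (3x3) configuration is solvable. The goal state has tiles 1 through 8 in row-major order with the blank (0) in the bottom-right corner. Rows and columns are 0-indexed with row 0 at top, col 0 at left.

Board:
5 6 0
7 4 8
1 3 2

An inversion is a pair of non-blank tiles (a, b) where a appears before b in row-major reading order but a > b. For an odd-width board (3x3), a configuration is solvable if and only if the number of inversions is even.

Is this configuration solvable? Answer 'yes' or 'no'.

Answer: no

Derivation:
Inversions (pairs i<j in row-major order where tile[i] > tile[j] > 0): 19
19 is odd, so the puzzle is not solvable.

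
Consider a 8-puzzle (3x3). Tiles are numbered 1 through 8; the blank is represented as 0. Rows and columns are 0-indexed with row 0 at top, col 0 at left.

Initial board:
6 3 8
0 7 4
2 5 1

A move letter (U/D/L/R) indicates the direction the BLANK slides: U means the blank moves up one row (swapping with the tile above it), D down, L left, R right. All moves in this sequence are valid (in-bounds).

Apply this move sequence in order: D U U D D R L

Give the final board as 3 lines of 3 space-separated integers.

Answer: 6 3 8
2 7 4
0 5 1

Derivation:
After move 1 (D):
6 3 8
2 7 4
0 5 1

After move 2 (U):
6 3 8
0 7 4
2 5 1

After move 3 (U):
0 3 8
6 7 4
2 5 1

After move 4 (D):
6 3 8
0 7 4
2 5 1

After move 5 (D):
6 3 8
2 7 4
0 5 1

After move 6 (R):
6 3 8
2 7 4
5 0 1

After move 7 (L):
6 3 8
2 7 4
0 5 1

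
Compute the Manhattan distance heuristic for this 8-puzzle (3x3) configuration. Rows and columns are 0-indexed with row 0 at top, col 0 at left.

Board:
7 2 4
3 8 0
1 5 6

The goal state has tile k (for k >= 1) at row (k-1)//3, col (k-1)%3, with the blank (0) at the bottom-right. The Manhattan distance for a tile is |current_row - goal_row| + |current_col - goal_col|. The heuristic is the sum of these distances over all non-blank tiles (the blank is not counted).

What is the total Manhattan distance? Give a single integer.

Answer: 13

Derivation:
Tile 7: at (0,0), goal (2,0), distance |0-2|+|0-0| = 2
Tile 2: at (0,1), goal (0,1), distance |0-0|+|1-1| = 0
Tile 4: at (0,2), goal (1,0), distance |0-1|+|2-0| = 3
Tile 3: at (1,0), goal (0,2), distance |1-0|+|0-2| = 3
Tile 8: at (1,1), goal (2,1), distance |1-2|+|1-1| = 1
Tile 1: at (2,0), goal (0,0), distance |2-0|+|0-0| = 2
Tile 5: at (2,1), goal (1,1), distance |2-1|+|1-1| = 1
Tile 6: at (2,2), goal (1,2), distance |2-1|+|2-2| = 1
Sum: 2 + 0 + 3 + 3 + 1 + 2 + 1 + 1 = 13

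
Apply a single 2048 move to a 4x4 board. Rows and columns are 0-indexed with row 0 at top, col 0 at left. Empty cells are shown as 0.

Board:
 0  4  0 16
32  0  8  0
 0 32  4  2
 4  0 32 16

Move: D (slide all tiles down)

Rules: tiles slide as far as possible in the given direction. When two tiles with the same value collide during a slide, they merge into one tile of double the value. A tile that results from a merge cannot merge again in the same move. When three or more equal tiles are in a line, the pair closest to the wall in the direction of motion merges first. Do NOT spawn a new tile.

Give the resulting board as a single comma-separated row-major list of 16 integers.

Answer: 0, 0, 0, 0, 0, 0, 8, 16, 32, 4, 4, 2, 4, 32, 32, 16

Derivation:
Slide down:
col 0: [0, 32, 0, 4] -> [0, 0, 32, 4]
col 1: [4, 0, 32, 0] -> [0, 0, 4, 32]
col 2: [0, 8, 4, 32] -> [0, 8, 4, 32]
col 3: [16, 0, 2, 16] -> [0, 16, 2, 16]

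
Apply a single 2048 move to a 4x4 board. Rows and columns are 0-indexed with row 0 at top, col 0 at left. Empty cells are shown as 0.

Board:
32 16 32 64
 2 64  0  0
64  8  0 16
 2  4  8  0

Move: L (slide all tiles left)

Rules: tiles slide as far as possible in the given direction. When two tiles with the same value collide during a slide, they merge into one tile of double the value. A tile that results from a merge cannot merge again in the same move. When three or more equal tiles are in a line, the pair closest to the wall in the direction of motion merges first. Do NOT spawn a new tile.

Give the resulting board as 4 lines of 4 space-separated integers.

Answer: 32 16 32 64
 2 64  0  0
64  8 16  0
 2  4  8  0

Derivation:
Slide left:
row 0: [32, 16, 32, 64] -> [32, 16, 32, 64]
row 1: [2, 64, 0, 0] -> [2, 64, 0, 0]
row 2: [64, 8, 0, 16] -> [64, 8, 16, 0]
row 3: [2, 4, 8, 0] -> [2, 4, 8, 0]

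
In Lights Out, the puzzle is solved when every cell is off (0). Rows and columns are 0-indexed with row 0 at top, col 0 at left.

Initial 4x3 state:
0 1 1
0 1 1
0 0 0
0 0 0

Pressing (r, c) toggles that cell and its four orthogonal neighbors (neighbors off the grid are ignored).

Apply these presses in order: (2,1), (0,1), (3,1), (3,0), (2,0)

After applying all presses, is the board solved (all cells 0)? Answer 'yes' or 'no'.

After press 1 at (2,1):
0 1 1
0 0 1
1 1 1
0 1 0

After press 2 at (0,1):
1 0 0
0 1 1
1 1 1
0 1 0

After press 3 at (3,1):
1 0 0
0 1 1
1 0 1
1 0 1

After press 4 at (3,0):
1 0 0
0 1 1
0 0 1
0 1 1

After press 5 at (2,0):
1 0 0
1 1 1
1 1 1
1 1 1

Lights still on: 10

Answer: no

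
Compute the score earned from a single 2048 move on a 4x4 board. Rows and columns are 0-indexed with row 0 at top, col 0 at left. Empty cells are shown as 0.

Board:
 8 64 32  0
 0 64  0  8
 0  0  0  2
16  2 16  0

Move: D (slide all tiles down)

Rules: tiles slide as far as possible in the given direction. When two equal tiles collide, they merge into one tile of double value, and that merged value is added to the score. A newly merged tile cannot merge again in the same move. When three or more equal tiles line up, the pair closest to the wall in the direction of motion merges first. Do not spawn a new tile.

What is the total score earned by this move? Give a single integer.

Answer: 128

Derivation:
Slide down:
col 0: [8, 0, 0, 16] -> [0, 0, 8, 16]  score +0 (running 0)
col 1: [64, 64, 0, 2] -> [0, 0, 128, 2]  score +128 (running 128)
col 2: [32, 0, 0, 16] -> [0, 0, 32, 16]  score +0 (running 128)
col 3: [0, 8, 2, 0] -> [0, 0, 8, 2]  score +0 (running 128)
Board after move:
  0   0   0   0
  0   0   0   0
  8 128  32   8
 16   2  16   2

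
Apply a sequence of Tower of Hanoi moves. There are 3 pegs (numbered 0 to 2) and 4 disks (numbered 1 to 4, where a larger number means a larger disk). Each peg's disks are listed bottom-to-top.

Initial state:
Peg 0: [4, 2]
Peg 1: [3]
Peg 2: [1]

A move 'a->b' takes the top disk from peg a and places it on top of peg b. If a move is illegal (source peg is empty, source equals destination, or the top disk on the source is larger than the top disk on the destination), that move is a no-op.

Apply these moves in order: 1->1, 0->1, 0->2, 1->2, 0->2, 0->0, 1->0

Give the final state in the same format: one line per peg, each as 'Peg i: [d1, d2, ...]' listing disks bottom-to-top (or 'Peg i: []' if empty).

Answer: Peg 0: [4, 2]
Peg 1: [3]
Peg 2: [1]

Derivation:
After move 1 (1->1):
Peg 0: [4, 2]
Peg 1: [3]
Peg 2: [1]

After move 2 (0->1):
Peg 0: [4]
Peg 1: [3, 2]
Peg 2: [1]

After move 3 (0->2):
Peg 0: [4]
Peg 1: [3, 2]
Peg 2: [1]

After move 4 (1->2):
Peg 0: [4]
Peg 1: [3, 2]
Peg 2: [1]

After move 5 (0->2):
Peg 0: [4]
Peg 1: [3, 2]
Peg 2: [1]

After move 6 (0->0):
Peg 0: [4]
Peg 1: [3, 2]
Peg 2: [1]

After move 7 (1->0):
Peg 0: [4, 2]
Peg 1: [3]
Peg 2: [1]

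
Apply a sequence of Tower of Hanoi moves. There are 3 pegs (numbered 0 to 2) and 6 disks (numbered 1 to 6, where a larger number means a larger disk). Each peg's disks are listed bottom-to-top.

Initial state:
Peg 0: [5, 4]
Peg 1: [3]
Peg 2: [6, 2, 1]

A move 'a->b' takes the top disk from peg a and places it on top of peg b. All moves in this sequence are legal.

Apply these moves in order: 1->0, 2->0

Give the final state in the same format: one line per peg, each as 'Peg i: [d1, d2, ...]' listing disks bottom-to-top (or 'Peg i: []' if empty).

After move 1 (1->0):
Peg 0: [5, 4, 3]
Peg 1: []
Peg 2: [6, 2, 1]

After move 2 (2->0):
Peg 0: [5, 4, 3, 1]
Peg 1: []
Peg 2: [6, 2]

Answer: Peg 0: [5, 4, 3, 1]
Peg 1: []
Peg 2: [6, 2]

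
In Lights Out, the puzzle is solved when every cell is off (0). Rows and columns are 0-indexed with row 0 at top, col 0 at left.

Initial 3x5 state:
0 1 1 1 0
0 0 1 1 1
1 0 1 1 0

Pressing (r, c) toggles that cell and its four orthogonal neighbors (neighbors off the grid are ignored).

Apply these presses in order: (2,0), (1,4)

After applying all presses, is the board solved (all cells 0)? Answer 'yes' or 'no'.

After press 1 at (2,0):
0 1 1 1 0
1 0 1 1 1
0 1 1 1 0

After press 2 at (1,4):
0 1 1 1 1
1 0 1 0 0
0 1 1 1 1

Lights still on: 10

Answer: no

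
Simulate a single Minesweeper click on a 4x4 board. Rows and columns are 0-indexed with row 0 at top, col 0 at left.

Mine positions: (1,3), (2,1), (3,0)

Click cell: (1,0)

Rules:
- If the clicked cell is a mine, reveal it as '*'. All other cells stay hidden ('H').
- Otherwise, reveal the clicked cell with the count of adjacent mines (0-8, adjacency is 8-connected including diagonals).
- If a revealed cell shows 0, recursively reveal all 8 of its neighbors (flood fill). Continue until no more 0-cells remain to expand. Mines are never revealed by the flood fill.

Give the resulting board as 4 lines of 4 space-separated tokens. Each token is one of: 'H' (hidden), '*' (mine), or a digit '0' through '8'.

H H H H
1 H H H
H H H H
H H H H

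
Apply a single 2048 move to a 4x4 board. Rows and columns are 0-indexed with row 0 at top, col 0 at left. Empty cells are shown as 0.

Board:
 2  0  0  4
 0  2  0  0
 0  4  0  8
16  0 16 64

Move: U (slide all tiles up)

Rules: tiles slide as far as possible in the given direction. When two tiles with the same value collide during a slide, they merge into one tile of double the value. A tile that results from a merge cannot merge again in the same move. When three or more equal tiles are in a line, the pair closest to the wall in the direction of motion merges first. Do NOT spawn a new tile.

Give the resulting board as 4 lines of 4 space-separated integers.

Answer:  2  2 16  4
16  4  0  8
 0  0  0 64
 0  0  0  0

Derivation:
Slide up:
col 0: [2, 0, 0, 16] -> [2, 16, 0, 0]
col 1: [0, 2, 4, 0] -> [2, 4, 0, 0]
col 2: [0, 0, 0, 16] -> [16, 0, 0, 0]
col 3: [4, 0, 8, 64] -> [4, 8, 64, 0]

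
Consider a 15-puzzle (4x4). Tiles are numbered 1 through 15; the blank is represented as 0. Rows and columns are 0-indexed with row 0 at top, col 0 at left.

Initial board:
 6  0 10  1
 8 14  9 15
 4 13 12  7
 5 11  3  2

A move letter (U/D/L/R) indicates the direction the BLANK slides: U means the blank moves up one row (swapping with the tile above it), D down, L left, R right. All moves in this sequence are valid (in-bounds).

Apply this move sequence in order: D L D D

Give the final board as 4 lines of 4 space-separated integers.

After move 1 (D):
 6 14 10  1
 8  0  9 15
 4 13 12  7
 5 11  3  2

After move 2 (L):
 6 14 10  1
 0  8  9 15
 4 13 12  7
 5 11  3  2

After move 3 (D):
 6 14 10  1
 4  8  9 15
 0 13 12  7
 5 11  3  2

After move 4 (D):
 6 14 10  1
 4  8  9 15
 5 13 12  7
 0 11  3  2

Answer:  6 14 10  1
 4  8  9 15
 5 13 12  7
 0 11  3  2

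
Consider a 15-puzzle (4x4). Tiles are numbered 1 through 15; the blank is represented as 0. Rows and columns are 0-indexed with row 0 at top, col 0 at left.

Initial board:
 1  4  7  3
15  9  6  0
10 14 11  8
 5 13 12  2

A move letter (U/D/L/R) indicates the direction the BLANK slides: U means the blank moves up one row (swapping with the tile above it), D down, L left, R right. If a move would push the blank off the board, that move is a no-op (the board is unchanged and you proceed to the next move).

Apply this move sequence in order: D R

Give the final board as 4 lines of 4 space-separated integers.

After move 1 (D):
 1  4  7  3
15  9  6  8
10 14 11  0
 5 13 12  2

After move 2 (R):
 1  4  7  3
15  9  6  8
10 14 11  0
 5 13 12  2

Answer:  1  4  7  3
15  9  6  8
10 14 11  0
 5 13 12  2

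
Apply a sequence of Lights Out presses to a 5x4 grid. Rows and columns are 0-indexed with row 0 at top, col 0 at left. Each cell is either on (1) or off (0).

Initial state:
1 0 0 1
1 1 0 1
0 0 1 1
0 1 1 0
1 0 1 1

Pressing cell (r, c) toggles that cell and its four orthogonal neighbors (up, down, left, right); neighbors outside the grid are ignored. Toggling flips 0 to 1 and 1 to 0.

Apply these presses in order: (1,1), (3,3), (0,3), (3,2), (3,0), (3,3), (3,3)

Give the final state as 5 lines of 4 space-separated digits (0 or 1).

After press 1 at (1,1):
1 1 0 1
0 0 1 1
0 1 1 1
0 1 1 0
1 0 1 1

After press 2 at (3,3):
1 1 0 1
0 0 1 1
0 1 1 0
0 1 0 1
1 0 1 0

After press 3 at (0,3):
1 1 1 0
0 0 1 0
0 1 1 0
0 1 0 1
1 0 1 0

After press 4 at (3,2):
1 1 1 0
0 0 1 0
0 1 0 0
0 0 1 0
1 0 0 0

After press 5 at (3,0):
1 1 1 0
0 0 1 0
1 1 0 0
1 1 1 0
0 0 0 0

After press 6 at (3,3):
1 1 1 0
0 0 1 0
1 1 0 1
1 1 0 1
0 0 0 1

After press 7 at (3,3):
1 1 1 0
0 0 1 0
1 1 0 0
1 1 1 0
0 0 0 0

Answer: 1 1 1 0
0 0 1 0
1 1 0 0
1 1 1 0
0 0 0 0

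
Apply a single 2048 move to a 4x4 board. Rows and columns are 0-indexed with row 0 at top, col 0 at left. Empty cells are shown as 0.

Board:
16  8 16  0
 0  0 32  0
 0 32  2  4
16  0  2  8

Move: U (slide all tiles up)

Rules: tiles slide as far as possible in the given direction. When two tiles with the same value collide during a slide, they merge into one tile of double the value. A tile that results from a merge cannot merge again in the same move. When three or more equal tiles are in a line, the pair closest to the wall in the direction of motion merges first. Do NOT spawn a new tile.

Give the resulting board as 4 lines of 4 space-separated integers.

Answer: 32  8 16  4
 0 32 32  8
 0  0  4  0
 0  0  0  0

Derivation:
Slide up:
col 0: [16, 0, 0, 16] -> [32, 0, 0, 0]
col 1: [8, 0, 32, 0] -> [8, 32, 0, 0]
col 2: [16, 32, 2, 2] -> [16, 32, 4, 0]
col 3: [0, 0, 4, 8] -> [4, 8, 0, 0]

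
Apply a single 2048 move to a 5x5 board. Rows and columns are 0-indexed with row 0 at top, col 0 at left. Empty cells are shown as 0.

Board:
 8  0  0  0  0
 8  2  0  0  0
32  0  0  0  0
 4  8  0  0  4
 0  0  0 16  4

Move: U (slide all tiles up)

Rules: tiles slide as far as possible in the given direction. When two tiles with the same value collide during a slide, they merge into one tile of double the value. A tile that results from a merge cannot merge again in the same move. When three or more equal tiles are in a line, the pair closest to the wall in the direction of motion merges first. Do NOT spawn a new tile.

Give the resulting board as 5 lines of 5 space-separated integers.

Answer: 16  2  0 16  8
32  8  0  0  0
 4  0  0  0  0
 0  0  0  0  0
 0  0  0  0  0

Derivation:
Slide up:
col 0: [8, 8, 32, 4, 0] -> [16, 32, 4, 0, 0]
col 1: [0, 2, 0, 8, 0] -> [2, 8, 0, 0, 0]
col 2: [0, 0, 0, 0, 0] -> [0, 0, 0, 0, 0]
col 3: [0, 0, 0, 0, 16] -> [16, 0, 0, 0, 0]
col 4: [0, 0, 0, 4, 4] -> [8, 0, 0, 0, 0]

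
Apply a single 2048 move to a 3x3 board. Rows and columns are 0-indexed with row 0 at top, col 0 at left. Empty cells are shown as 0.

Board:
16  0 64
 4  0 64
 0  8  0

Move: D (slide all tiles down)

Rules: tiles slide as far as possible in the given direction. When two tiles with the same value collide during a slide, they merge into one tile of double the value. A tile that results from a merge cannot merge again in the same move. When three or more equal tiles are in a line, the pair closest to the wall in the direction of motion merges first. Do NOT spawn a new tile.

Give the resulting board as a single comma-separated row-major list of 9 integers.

Answer: 0, 0, 0, 16, 0, 0, 4, 8, 128

Derivation:
Slide down:
col 0: [16, 4, 0] -> [0, 16, 4]
col 1: [0, 0, 8] -> [0, 0, 8]
col 2: [64, 64, 0] -> [0, 0, 128]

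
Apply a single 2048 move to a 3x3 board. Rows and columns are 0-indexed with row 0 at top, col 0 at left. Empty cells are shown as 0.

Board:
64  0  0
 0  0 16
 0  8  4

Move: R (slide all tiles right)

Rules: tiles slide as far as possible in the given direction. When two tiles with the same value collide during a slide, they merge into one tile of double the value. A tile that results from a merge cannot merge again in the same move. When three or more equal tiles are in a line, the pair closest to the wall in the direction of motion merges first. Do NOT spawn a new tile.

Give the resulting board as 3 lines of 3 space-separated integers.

Slide right:
row 0: [64, 0, 0] -> [0, 0, 64]
row 1: [0, 0, 16] -> [0, 0, 16]
row 2: [0, 8, 4] -> [0, 8, 4]

Answer:  0  0 64
 0  0 16
 0  8  4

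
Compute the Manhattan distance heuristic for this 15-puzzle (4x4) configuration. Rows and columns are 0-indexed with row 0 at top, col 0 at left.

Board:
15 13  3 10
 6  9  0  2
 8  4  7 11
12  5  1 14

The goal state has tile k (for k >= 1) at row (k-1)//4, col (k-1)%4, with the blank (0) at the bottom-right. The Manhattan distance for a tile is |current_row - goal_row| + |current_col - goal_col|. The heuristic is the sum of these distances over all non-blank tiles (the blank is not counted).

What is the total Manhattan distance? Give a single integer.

Answer: 43

Derivation:
Tile 15: at (0,0), goal (3,2), distance |0-3|+|0-2| = 5
Tile 13: at (0,1), goal (3,0), distance |0-3|+|1-0| = 4
Tile 3: at (0,2), goal (0,2), distance |0-0|+|2-2| = 0
Tile 10: at (0,3), goal (2,1), distance |0-2|+|3-1| = 4
Tile 6: at (1,0), goal (1,1), distance |1-1|+|0-1| = 1
Tile 9: at (1,1), goal (2,0), distance |1-2|+|1-0| = 2
Tile 2: at (1,3), goal (0,1), distance |1-0|+|3-1| = 3
Tile 8: at (2,0), goal (1,3), distance |2-1|+|0-3| = 4
Tile 4: at (2,1), goal (0,3), distance |2-0|+|1-3| = 4
Tile 7: at (2,2), goal (1,2), distance |2-1|+|2-2| = 1
Tile 11: at (2,3), goal (2,2), distance |2-2|+|3-2| = 1
Tile 12: at (3,0), goal (2,3), distance |3-2|+|0-3| = 4
Tile 5: at (3,1), goal (1,0), distance |3-1|+|1-0| = 3
Tile 1: at (3,2), goal (0,0), distance |3-0|+|2-0| = 5
Tile 14: at (3,3), goal (3,1), distance |3-3|+|3-1| = 2
Sum: 5 + 4 + 0 + 4 + 1 + 2 + 3 + 4 + 4 + 1 + 1 + 4 + 3 + 5 + 2 = 43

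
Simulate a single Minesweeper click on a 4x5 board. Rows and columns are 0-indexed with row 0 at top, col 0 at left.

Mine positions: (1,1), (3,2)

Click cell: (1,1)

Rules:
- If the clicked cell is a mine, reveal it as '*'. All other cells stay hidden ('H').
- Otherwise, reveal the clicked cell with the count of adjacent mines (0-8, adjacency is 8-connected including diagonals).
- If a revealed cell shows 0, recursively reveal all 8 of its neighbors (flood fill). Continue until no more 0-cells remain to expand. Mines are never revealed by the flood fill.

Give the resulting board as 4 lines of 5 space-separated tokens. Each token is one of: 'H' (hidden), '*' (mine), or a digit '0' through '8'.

H H H H H
H * H H H
H H H H H
H H H H H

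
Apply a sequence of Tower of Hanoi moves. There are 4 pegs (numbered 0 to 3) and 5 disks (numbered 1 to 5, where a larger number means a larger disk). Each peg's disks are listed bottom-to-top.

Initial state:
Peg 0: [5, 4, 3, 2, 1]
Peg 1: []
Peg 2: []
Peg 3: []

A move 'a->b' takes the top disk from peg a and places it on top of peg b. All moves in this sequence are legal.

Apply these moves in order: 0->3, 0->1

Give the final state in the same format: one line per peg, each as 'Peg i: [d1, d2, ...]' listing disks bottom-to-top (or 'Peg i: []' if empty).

After move 1 (0->3):
Peg 0: [5, 4, 3, 2]
Peg 1: []
Peg 2: []
Peg 3: [1]

After move 2 (0->1):
Peg 0: [5, 4, 3]
Peg 1: [2]
Peg 2: []
Peg 3: [1]

Answer: Peg 0: [5, 4, 3]
Peg 1: [2]
Peg 2: []
Peg 3: [1]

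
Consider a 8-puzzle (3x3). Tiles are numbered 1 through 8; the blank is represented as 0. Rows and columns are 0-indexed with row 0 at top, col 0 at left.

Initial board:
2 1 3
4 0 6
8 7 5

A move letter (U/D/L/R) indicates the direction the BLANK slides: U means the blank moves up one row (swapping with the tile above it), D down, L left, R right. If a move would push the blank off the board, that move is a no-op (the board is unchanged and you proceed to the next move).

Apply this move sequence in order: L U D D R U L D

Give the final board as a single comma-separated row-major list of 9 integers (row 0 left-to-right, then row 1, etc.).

Answer: 2, 1, 3, 7, 8, 6, 0, 4, 5

Derivation:
After move 1 (L):
2 1 3
0 4 6
8 7 5

After move 2 (U):
0 1 3
2 4 6
8 7 5

After move 3 (D):
2 1 3
0 4 6
8 7 5

After move 4 (D):
2 1 3
8 4 6
0 7 5

After move 5 (R):
2 1 3
8 4 6
7 0 5

After move 6 (U):
2 1 3
8 0 6
7 4 5

After move 7 (L):
2 1 3
0 8 6
7 4 5

After move 8 (D):
2 1 3
7 8 6
0 4 5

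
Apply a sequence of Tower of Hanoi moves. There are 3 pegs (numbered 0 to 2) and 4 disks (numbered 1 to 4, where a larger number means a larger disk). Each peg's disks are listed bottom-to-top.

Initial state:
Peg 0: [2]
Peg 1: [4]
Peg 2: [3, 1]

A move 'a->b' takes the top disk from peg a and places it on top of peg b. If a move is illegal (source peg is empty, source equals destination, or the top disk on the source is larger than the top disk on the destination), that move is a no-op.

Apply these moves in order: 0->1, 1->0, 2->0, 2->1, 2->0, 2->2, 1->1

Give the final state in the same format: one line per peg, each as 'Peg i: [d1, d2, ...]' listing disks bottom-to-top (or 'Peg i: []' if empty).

Answer: Peg 0: [2, 1]
Peg 1: [4, 3]
Peg 2: []

Derivation:
After move 1 (0->1):
Peg 0: []
Peg 1: [4, 2]
Peg 2: [3, 1]

After move 2 (1->0):
Peg 0: [2]
Peg 1: [4]
Peg 2: [3, 1]

After move 3 (2->0):
Peg 0: [2, 1]
Peg 1: [4]
Peg 2: [3]

After move 4 (2->1):
Peg 0: [2, 1]
Peg 1: [4, 3]
Peg 2: []

After move 5 (2->0):
Peg 0: [2, 1]
Peg 1: [4, 3]
Peg 2: []

After move 6 (2->2):
Peg 0: [2, 1]
Peg 1: [4, 3]
Peg 2: []

After move 7 (1->1):
Peg 0: [2, 1]
Peg 1: [4, 3]
Peg 2: []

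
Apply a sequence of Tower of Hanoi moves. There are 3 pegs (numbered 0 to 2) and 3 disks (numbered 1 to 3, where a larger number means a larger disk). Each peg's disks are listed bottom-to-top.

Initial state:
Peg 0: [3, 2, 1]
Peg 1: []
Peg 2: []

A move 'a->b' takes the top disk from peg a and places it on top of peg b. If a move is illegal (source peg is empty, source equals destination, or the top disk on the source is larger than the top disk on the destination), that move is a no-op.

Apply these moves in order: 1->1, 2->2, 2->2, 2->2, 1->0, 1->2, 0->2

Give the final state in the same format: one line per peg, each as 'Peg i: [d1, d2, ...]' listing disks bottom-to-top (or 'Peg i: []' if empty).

After move 1 (1->1):
Peg 0: [3, 2, 1]
Peg 1: []
Peg 2: []

After move 2 (2->2):
Peg 0: [3, 2, 1]
Peg 1: []
Peg 2: []

After move 3 (2->2):
Peg 0: [3, 2, 1]
Peg 1: []
Peg 2: []

After move 4 (2->2):
Peg 0: [3, 2, 1]
Peg 1: []
Peg 2: []

After move 5 (1->0):
Peg 0: [3, 2, 1]
Peg 1: []
Peg 2: []

After move 6 (1->2):
Peg 0: [3, 2, 1]
Peg 1: []
Peg 2: []

After move 7 (0->2):
Peg 0: [3, 2]
Peg 1: []
Peg 2: [1]

Answer: Peg 0: [3, 2]
Peg 1: []
Peg 2: [1]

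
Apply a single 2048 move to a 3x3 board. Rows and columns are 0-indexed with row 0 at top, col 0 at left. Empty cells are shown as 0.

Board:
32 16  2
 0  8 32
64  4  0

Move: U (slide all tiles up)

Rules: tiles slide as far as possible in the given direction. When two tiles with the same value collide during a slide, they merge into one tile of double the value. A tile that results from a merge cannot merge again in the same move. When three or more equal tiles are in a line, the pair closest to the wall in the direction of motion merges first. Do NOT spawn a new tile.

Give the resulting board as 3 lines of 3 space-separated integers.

Slide up:
col 0: [32, 0, 64] -> [32, 64, 0]
col 1: [16, 8, 4] -> [16, 8, 4]
col 2: [2, 32, 0] -> [2, 32, 0]

Answer: 32 16  2
64  8 32
 0  4  0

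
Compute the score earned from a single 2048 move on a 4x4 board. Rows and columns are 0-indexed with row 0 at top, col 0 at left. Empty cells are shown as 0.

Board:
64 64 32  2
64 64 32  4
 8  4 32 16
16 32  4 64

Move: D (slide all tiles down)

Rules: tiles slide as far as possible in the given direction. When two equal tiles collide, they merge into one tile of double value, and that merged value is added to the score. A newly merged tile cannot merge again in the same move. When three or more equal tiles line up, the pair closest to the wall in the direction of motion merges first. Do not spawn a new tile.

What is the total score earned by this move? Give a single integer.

Answer: 320

Derivation:
Slide down:
col 0: [64, 64, 8, 16] -> [0, 128, 8, 16]  score +128 (running 128)
col 1: [64, 64, 4, 32] -> [0, 128, 4, 32]  score +128 (running 256)
col 2: [32, 32, 32, 4] -> [0, 32, 64, 4]  score +64 (running 320)
col 3: [2, 4, 16, 64] -> [2, 4, 16, 64]  score +0 (running 320)
Board after move:
  0   0   0   2
128 128  32   4
  8   4  64  16
 16  32   4  64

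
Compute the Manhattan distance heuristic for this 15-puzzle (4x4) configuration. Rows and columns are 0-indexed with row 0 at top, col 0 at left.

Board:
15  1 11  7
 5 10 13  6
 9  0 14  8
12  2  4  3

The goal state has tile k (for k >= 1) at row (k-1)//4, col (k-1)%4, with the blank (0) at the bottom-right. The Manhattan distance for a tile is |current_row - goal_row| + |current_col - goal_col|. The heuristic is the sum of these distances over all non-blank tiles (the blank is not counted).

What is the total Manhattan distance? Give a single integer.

Answer: 35

Derivation:
Tile 15: at (0,0), goal (3,2), distance |0-3|+|0-2| = 5
Tile 1: at (0,1), goal (0,0), distance |0-0|+|1-0| = 1
Tile 11: at (0,2), goal (2,2), distance |0-2|+|2-2| = 2
Tile 7: at (0,3), goal (1,2), distance |0-1|+|3-2| = 2
Tile 5: at (1,0), goal (1,0), distance |1-1|+|0-0| = 0
Tile 10: at (1,1), goal (2,1), distance |1-2|+|1-1| = 1
Tile 13: at (1,2), goal (3,0), distance |1-3|+|2-0| = 4
Tile 6: at (1,3), goal (1,1), distance |1-1|+|3-1| = 2
Tile 9: at (2,0), goal (2,0), distance |2-2|+|0-0| = 0
Tile 14: at (2,2), goal (3,1), distance |2-3|+|2-1| = 2
Tile 8: at (2,3), goal (1,3), distance |2-1|+|3-3| = 1
Tile 12: at (3,0), goal (2,3), distance |3-2|+|0-3| = 4
Tile 2: at (3,1), goal (0,1), distance |3-0|+|1-1| = 3
Tile 4: at (3,2), goal (0,3), distance |3-0|+|2-3| = 4
Tile 3: at (3,3), goal (0,2), distance |3-0|+|3-2| = 4
Sum: 5 + 1 + 2 + 2 + 0 + 1 + 4 + 2 + 0 + 2 + 1 + 4 + 3 + 4 + 4 = 35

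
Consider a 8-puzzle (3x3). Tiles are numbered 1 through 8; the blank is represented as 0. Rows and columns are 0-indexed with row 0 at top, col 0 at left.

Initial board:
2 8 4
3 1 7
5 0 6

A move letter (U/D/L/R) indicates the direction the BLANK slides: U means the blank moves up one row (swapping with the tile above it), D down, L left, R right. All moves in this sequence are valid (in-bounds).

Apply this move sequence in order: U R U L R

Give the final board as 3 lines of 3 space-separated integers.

After move 1 (U):
2 8 4
3 0 7
5 1 6

After move 2 (R):
2 8 4
3 7 0
5 1 6

After move 3 (U):
2 8 0
3 7 4
5 1 6

After move 4 (L):
2 0 8
3 7 4
5 1 6

After move 5 (R):
2 8 0
3 7 4
5 1 6

Answer: 2 8 0
3 7 4
5 1 6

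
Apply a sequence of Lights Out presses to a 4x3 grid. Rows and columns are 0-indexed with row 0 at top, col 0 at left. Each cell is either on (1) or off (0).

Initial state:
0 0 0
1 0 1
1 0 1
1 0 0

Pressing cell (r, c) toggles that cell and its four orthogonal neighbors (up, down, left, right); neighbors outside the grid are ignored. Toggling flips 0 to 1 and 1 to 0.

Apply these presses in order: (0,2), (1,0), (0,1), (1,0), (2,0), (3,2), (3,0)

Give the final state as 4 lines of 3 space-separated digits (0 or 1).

After press 1 at (0,2):
0 1 1
1 0 0
1 0 1
1 0 0

After press 2 at (1,0):
1 1 1
0 1 0
0 0 1
1 0 0

After press 3 at (0,1):
0 0 0
0 0 0
0 0 1
1 0 0

After press 4 at (1,0):
1 0 0
1 1 0
1 0 1
1 0 0

After press 5 at (2,0):
1 0 0
0 1 0
0 1 1
0 0 0

After press 6 at (3,2):
1 0 0
0 1 0
0 1 0
0 1 1

After press 7 at (3,0):
1 0 0
0 1 0
1 1 0
1 0 1

Answer: 1 0 0
0 1 0
1 1 0
1 0 1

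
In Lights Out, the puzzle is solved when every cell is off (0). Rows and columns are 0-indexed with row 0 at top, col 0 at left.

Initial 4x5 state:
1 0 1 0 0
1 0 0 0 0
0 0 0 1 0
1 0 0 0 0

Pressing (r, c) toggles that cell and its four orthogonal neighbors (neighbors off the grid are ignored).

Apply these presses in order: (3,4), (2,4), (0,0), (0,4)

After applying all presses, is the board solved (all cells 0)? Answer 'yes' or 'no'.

After press 1 at (3,4):
1 0 1 0 0
1 0 0 0 0
0 0 0 1 1
1 0 0 1 1

After press 2 at (2,4):
1 0 1 0 0
1 0 0 0 1
0 0 0 0 0
1 0 0 1 0

After press 3 at (0,0):
0 1 1 0 0
0 0 0 0 1
0 0 0 0 0
1 0 0 1 0

After press 4 at (0,4):
0 1 1 1 1
0 0 0 0 0
0 0 0 0 0
1 0 0 1 0

Lights still on: 6

Answer: no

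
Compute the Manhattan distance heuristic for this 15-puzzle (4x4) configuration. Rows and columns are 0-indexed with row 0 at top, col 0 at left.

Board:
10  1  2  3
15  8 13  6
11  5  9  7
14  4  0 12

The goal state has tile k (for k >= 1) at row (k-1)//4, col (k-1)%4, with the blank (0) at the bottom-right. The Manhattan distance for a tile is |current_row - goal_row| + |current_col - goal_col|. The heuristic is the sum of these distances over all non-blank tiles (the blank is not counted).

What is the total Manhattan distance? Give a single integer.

Tile 10: at (0,0), goal (2,1), distance |0-2|+|0-1| = 3
Tile 1: at (0,1), goal (0,0), distance |0-0|+|1-0| = 1
Tile 2: at (0,2), goal (0,1), distance |0-0|+|2-1| = 1
Tile 3: at (0,3), goal (0,2), distance |0-0|+|3-2| = 1
Tile 15: at (1,0), goal (3,2), distance |1-3|+|0-2| = 4
Tile 8: at (1,1), goal (1,3), distance |1-1|+|1-3| = 2
Tile 13: at (1,2), goal (3,0), distance |1-3|+|2-0| = 4
Tile 6: at (1,3), goal (1,1), distance |1-1|+|3-1| = 2
Tile 11: at (2,0), goal (2,2), distance |2-2|+|0-2| = 2
Tile 5: at (2,1), goal (1,0), distance |2-1|+|1-0| = 2
Tile 9: at (2,2), goal (2,0), distance |2-2|+|2-0| = 2
Tile 7: at (2,3), goal (1,2), distance |2-1|+|3-2| = 2
Tile 14: at (3,0), goal (3,1), distance |3-3|+|0-1| = 1
Tile 4: at (3,1), goal (0,3), distance |3-0|+|1-3| = 5
Tile 12: at (3,3), goal (2,3), distance |3-2|+|3-3| = 1
Sum: 3 + 1 + 1 + 1 + 4 + 2 + 4 + 2 + 2 + 2 + 2 + 2 + 1 + 5 + 1 = 33

Answer: 33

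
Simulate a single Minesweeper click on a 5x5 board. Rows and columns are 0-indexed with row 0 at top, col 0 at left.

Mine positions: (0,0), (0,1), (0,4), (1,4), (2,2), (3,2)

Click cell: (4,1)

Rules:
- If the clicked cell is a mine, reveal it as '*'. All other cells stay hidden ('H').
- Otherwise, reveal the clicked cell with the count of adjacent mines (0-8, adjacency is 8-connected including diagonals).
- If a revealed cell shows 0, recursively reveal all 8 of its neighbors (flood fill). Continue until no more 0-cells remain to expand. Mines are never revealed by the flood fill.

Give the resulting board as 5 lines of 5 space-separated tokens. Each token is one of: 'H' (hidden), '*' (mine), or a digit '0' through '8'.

H H H H H
H H H H H
H H H H H
H H H H H
H 1 H H H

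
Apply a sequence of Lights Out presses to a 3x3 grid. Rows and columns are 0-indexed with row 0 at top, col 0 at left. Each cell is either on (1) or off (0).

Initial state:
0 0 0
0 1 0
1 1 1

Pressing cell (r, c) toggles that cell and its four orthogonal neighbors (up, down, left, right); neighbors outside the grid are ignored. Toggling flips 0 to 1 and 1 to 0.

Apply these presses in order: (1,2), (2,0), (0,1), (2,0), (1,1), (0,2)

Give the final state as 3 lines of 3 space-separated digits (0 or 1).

After press 1 at (1,2):
0 0 1
0 0 1
1 1 0

After press 2 at (2,0):
0 0 1
1 0 1
0 0 0

After press 3 at (0,1):
1 1 0
1 1 1
0 0 0

After press 4 at (2,0):
1 1 0
0 1 1
1 1 0

After press 5 at (1,1):
1 0 0
1 0 0
1 0 0

After press 6 at (0,2):
1 1 1
1 0 1
1 0 0

Answer: 1 1 1
1 0 1
1 0 0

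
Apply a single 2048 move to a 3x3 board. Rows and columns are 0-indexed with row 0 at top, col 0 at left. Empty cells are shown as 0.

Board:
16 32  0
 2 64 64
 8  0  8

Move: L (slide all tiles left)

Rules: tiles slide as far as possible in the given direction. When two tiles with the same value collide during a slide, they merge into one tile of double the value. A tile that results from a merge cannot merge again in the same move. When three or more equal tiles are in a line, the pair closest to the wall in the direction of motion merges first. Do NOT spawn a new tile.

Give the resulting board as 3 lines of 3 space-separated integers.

Answer:  16  32   0
  2 128   0
 16   0   0

Derivation:
Slide left:
row 0: [16, 32, 0] -> [16, 32, 0]
row 1: [2, 64, 64] -> [2, 128, 0]
row 2: [8, 0, 8] -> [16, 0, 0]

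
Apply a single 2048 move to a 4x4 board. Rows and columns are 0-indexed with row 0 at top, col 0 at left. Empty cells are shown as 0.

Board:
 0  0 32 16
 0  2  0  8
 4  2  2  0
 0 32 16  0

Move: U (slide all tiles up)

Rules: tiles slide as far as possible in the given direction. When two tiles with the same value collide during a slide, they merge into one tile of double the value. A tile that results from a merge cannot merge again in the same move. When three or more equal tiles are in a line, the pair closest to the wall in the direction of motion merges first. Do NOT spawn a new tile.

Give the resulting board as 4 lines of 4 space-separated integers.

Answer:  4  4 32 16
 0 32  2  8
 0  0 16  0
 0  0  0  0

Derivation:
Slide up:
col 0: [0, 0, 4, 0] -> [4, 0, 0, 0]
col 1: [0, 2, 2, 32] -> [4, 32, 0, 0]
col 2: [32, 0, 2, 16] -> [32, 2, 16, 0]
col 3: [16, 8, 0, 0] -> [16, 8, 0, 0]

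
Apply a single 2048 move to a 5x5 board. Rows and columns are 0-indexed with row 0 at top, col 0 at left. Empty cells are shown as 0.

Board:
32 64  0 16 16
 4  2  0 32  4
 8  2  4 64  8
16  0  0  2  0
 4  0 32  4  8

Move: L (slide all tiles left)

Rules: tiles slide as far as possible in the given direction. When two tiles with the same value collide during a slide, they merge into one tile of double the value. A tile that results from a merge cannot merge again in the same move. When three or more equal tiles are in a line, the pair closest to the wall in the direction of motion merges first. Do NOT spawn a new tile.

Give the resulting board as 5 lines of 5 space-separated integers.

Answer: 32 64 32  0  0
 4  2 32  4  0
 8  2  4 64  8
16  2  0  0  0
 4 32  4  8  0

Derivation:
Slide left:
row 0: [32, 64, 0, 16, 16] -> [32, 64, 32, 0, 0]
row 1: [4, 2, 0, 32, 4] -> [4, 2, 32, 4, 0]
row 2: [8, 2, 4, 64, 8] -> [8, 2, 4, 64, 8]
row 3: [16, 0, 0, 2, 0] -> [16, 2, 0, 0, 0]
row 4: [4, 0, 32, 4, 8] -> [4, 32, 4, 8, 0]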